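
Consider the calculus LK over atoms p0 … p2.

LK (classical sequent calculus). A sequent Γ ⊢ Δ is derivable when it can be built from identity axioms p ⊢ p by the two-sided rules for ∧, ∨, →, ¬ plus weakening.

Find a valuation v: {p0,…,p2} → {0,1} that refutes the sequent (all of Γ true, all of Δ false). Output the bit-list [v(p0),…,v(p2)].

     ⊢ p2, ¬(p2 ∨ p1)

Enumerate valuations to refute Γ ⊢ Δ:
  v=000: Γ:[] Δ:[p2=F, ¬(p2 ∨ p1)=T] refutes=False
  v=001: Γ:[] Δ:[p2=T, ¬(p2 ∨ p1)=F] refutes=False
  v=010: Γ:[] Δ:[p2=F, ¬(p2 ∨ p1)=F] refutes=True  ← countermodel

Result: [0, 1, 0]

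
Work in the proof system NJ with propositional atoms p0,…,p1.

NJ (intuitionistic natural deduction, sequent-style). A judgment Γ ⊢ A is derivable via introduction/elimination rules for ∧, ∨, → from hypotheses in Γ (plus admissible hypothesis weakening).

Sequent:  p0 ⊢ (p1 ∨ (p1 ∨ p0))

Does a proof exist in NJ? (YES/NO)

Derivation trace:
[∨I₂] p0 ⊢ (p1 ∨ (p1 ∨ p0))
  [∨I₂] p0 ⊢ (p1 ∨ p0)
    [Ax] p0 ⊢ p0

Result: YES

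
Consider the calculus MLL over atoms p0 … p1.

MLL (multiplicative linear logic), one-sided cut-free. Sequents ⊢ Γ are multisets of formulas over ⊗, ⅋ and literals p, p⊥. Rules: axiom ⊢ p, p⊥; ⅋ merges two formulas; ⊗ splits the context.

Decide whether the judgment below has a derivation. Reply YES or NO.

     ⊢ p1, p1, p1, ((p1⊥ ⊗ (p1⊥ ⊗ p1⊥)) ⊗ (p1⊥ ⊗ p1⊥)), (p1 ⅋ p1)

Derivation trace:
[⅋]  ⊢ p1, p1, p1, ((p1⊥ ⊗ (p1⊥ ⊗ p1⊥)) ⊗ (p1⊥ ⊗ p1⊥)), (p1 ⅋ p1)
  [⊗]  ⊢ p1, p1, p1, p1, p1, ((p1⊥ ⊗ (p1⊥ ⊗ p1⊥)) ⊗ (p1⊥ ⊗ p1⊥))
    [⊗]  ⊢ p1, p1, p1, (p1⊥ ⊗ (p1⊥ ⊗ p1⊥))
      [Ax]  ⊢ p1, p1⊥
      [⊗]  ⊢ p1, p1, (p1⊥ ⊗ p1⊥)
        [Ax]  ⊢ p1, p1⊥
        [Ax]  ⊢ p1, p1⊥
    [⊗]  ⊢ p1, p1, (p1⊥ ⊗ p1⊥)
      [Ax]  ⊢ p1, p1⊥
      [Ax]  ⊢ p1, p1⊥

Result: YES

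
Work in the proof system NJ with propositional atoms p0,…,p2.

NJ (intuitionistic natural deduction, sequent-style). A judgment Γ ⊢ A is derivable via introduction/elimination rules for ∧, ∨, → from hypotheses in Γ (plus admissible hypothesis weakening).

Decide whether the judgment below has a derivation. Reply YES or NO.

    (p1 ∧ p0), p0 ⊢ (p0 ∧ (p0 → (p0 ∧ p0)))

Proof tree:
[∧I] (p1 ∧ p0), p0 ⊢ (p0 ∧ (p0 → (p0 ∧ p0)))
  [Wk] p0, (p1 ∧ p0) ⊢ p0
    [Ax] p0 ⊢ p0
  [→I]  ⊢ (p0 → (p0 ∧ p0))
    [∧I] p0 ⊢ (p0 ∧ p0)
      [Ax] p0 ⊢ p0
      [Ax] p0 ⊢ p0

Result: YES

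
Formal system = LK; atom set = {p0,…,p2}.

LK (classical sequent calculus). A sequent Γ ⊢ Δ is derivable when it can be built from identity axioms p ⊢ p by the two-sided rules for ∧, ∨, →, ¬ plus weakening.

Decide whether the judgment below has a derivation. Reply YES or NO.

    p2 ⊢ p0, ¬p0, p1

Proof tree:
[WR] p2 ⊢ p0, ¬p0, p1
  [WL] p2 ⊢ p0, ¬p0
    [¬R]  ⊢ p0, ¬p0
      [Ax] p0 ⊢ p0

Result: YES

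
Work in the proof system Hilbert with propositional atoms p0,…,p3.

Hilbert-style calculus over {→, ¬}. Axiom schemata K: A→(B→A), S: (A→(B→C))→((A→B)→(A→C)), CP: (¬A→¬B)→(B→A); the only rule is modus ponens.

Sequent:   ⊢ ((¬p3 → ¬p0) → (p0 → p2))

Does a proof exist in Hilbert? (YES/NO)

Truth-table refutation:
  v=0000: Γ:[] Δ:[((¬p3 → ¬p0) → (p0 → p2))=T] refutes=False
  v=0001: Γ:[] Δ:[((¬p3 → ¬p0) → (p0 → p2))=T] refutes=False
  v=0010: Γ:[] Δ:[((¬p3 → ¬p0) → (p0 → p2))=T] refutes=False
  v=0011: Γ:[] Δ:[((¬p3 → ¬p0) → (p0 → p2))=T] refutes=False
  v=0100: Γ:[] Δ:[((¬p3 → ¬p0) → (p0 → p2))=T] refutes=False
  v=0101: Γ:[] Δ:[((¬p3 → ¬p0) → (p0 → p2))=T] refutes=False
  v=0110: Γ:[] Δ:[((¬p3 → ¬p0) → (p0 → p2))=T] refutes=False
  v=0111: Γ:[] Δ:[((¬p3 → ¬p0) → (p0 → p2))=T] refutes=False
  v=1000: Γ:[] Δ:[((¬p3 → ¬p0) → (p0 → p2))=T] refutes=False
  v=1001: Γ:[] Δ:[((¬p3 → ¬p0) → (p0 → p2))=F] refutes=True  ← countermodel

Result: NO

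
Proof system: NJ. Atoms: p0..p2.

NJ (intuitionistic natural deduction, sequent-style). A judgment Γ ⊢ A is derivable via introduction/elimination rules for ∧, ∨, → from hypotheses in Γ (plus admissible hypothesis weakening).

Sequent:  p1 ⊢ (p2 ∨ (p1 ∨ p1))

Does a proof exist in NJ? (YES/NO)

Proof tree:
[∨I₂] p1 ⊢ (p2 ∨ (p1 ∨ p1))
  [∨I₂] p1 ⊢ (p1 ∨ p1)
    [Ax] p1 ⊢ p1

Result: YES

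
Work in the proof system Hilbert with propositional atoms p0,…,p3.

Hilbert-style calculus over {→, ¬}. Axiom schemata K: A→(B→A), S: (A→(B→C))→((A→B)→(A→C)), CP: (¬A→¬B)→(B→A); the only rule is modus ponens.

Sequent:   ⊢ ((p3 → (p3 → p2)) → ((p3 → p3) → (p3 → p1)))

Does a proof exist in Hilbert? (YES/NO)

Truth-table refutation:
  v=0000: Γ:[] Δ:[((p3 → (p3 → p2)) → ((p3 → p3) → (p3 → p1)))=T] refutes=False
  v=0001: Γ:[] Δ:[((p3 → (p3 → p2)) → ((p3 → p3) → (p3 → p1)))=T] refutes=False
  v=0010: Γ:[] Δ:[((p3 → (p3 → p2)) → ((p3 → p3) → (p3 → p1)))=T] refutes=False
  v=0011: Γ:[] Δ:[((p3 → (p3 → p2)) → ((p3 → p3) → (p3 → p1)))=F] refutes=True  ← countermodel

Result: NO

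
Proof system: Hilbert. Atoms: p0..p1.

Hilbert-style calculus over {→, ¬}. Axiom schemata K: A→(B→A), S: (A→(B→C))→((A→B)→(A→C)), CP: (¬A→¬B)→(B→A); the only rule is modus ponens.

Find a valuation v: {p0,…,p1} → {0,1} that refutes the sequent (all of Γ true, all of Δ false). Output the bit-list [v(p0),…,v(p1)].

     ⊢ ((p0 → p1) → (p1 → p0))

Enumerate valuations to refute Γ ⊢ Δ:
  v=00: Γ:[] Δ:[((p0 → p1) → (p1 → p0))=T] refutes=False
  v=01: Γ:[] Δ:[((p0 → p1) → (p1 → p0))=F] refutes=True  ← countermodel

Result: [0, 1]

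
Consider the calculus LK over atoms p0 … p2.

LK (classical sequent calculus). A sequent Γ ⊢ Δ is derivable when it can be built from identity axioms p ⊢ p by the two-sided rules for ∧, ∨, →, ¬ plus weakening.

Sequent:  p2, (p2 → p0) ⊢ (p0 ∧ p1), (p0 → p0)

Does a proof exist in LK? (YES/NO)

Proof tree:
[→R] p2, (p2 → p0) ⊢ (p0 ∧ p1), (p0 → p0)
  [∧R] p2, (p2 → p0), p0 ⊢ p0, (p0 ∧ p1)
    [Ax] p0 ⊢ p0
    [WR] p2, (p2 → p0) ⊢ p0, p1
      [→L] p2, (p2 → p0) ⊢ p0
        [Ax] p2 ⊢ p2
        [Ax] p0 ⊢ p0

Result: YES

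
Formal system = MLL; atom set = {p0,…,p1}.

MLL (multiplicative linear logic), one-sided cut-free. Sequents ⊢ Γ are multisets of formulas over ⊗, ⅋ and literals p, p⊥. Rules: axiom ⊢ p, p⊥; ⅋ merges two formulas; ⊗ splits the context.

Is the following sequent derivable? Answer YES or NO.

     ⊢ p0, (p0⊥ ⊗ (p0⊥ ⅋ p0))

Derivation trace:
[⊗]  ⊢ p0, (p0⊥ ⊗ (p0⊥ ⅋ p0))
  [Ax]  ⊢ p0, p0⊥
  [⅋]  ⊢ (p0⊥ ⅋ p0)
    [Ax]  ⊢ p0, p0⊥

Result: YES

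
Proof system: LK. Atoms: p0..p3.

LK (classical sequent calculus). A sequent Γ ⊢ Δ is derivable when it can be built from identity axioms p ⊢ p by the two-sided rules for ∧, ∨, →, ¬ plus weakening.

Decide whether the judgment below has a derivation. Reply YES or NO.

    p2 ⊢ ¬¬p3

Truth-table refutation:
  v=0000: Γ:[p2=F] Δ:[¬¬p3=F] refutes=False
  v=0001: Γ:[p2=F] Δ:[¬¬p3=T] refutes=False
  v=0010: Γ:[p2=T] Δ:[¬¬p3=F] refutes=True  ← countermodel

Result: NO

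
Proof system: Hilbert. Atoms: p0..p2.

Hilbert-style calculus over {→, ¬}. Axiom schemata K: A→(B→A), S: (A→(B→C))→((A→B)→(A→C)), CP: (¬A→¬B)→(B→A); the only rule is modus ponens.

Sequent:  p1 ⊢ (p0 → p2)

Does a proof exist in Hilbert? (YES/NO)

Search for a countermodel by truth-table:
  v=000: Γ:[p1=F] Δ:[(p0 → p2)=T] refutes=False
  v=001: Γ:[p1=F] Δ:[(p0 → p2)=T] refutes=False
  v=010: Γ:[p1=T] Δ:[(p0 → p2)=T] refutes=False
  v=011: Γ:[p1=T] Δ:[(p0 → p2)=T] refutes=False
  v=100: Γ:[p1=F] Δ:[(p0 → p2)=F] refutes=False
  v=101: Γ:[p1=F] Δ:[(p0 → p2)=T] refutes=False
  v=110: Γ:[p1=T] Δ:[(p0 → p2)=F] refutes=True  ← countermodel

Result: NO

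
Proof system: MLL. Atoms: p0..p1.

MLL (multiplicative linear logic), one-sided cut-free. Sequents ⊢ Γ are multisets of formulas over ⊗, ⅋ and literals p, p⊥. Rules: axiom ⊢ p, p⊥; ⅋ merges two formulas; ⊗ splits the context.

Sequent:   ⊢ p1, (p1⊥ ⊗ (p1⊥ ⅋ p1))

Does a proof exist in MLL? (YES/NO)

Derivation trace:
[⊗]  ⊢ p1, (p1⊥ ⊗ (p1⊥ ⅋ p1))
  [Ax]  ⊢ p1, p1⊥
  [⅋]  ⊢ (p1⊥ ⅋ p1)
    [Ax]  ⊢ p1, p1⊥

Result: YES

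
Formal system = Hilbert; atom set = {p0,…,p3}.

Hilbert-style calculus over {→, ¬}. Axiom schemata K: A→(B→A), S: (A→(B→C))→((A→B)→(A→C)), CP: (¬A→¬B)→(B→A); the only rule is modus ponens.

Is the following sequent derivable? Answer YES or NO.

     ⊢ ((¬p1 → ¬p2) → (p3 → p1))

Enumerate valuations to refute Γ ⊢ Δ:
  v=0000: Γ:[] Δ:[((¬p1 → ¬p2) → (p3 → p1))=T] refutes=False
  v=0001: Γ:[] Δ:[((¬p1 → ¬p2) → (p3 → p1))=F] refutes=True  ← countermodel

Result: NO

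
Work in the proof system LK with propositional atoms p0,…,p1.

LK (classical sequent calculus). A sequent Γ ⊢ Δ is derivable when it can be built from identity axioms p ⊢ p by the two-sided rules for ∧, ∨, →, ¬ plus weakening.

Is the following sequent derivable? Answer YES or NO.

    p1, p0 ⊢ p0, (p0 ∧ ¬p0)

Derivation trace:
[∧R] p1, p0 ⊢ p0, (p0 ∧ ¬p0)
  [WL] p0, p1 ⊢ p0
    [Ax] p0 ⊢ p0
  [¬R]  ⊢ p0, ¬p0
    [Ax] p0 ⊢ p0

Result: YES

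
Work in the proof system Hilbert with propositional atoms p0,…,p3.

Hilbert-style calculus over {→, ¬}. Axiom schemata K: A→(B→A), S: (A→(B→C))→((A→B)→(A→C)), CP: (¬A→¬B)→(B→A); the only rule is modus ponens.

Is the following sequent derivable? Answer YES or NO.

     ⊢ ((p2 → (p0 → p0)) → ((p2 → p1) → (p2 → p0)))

Truth-table refutation:
  v=0000: Γ:[] Δ:[((p2 → (p0 → p0)) → ((p2 → p1) → (p2 → p0)))=T] refutes=False
  v=0001: Γ:[] Δ:[((p2 → (p0 → p0)) → ((p2 → p1) → (p2 → p0)))=T] refutes=False
  v=0010: Γ:[] Δ:[((p2 → (p0 → p0)) → ((p2 → p1) → (p2 → p0)))=T] refutes=False
  v=0011: Γ:[] Δ:[((p2 → (p0 → p0)) → ((p2 → p1) → (p2 → p0)))=T] refutes=False
  v=0100: Γ:[] Δ:[((p2 → (p0 → p0)) → ((p2 → p1) → (p2 → p0)))=T] refutes=False
  v=0101: Γ:[] Δ:[((p2 → (p0 → p0)) → ((p2 → p1) → (p2 → p0)))=T] refutes=False
  v=0110: Γ:[] Δ:[((p2 → (p0 → p0)) → ((p2 → p1) → (p2 → p0)))=F] refutes=True  ← countermodel

Result: NO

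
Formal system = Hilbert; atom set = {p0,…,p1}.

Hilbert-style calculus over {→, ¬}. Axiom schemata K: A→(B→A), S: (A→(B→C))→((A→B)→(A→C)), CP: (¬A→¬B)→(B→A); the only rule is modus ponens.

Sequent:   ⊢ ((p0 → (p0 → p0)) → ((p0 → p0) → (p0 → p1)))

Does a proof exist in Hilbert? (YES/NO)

Truth-table refutation:
  v=00: Γ:[] Δ:[((p0 → (p0 → p0)) → ((p0 → p0) → (p0 → p1)))=T] refutes=False
  v=01: Γ:[] Δ:[((p0 → (p0 → p0)) → ((p0 → p0) → (p0 → p1)))=T] refutes=False
  v=10: Γ:[] Δ:[((p0 → (p0 → p0)) → ((p0 → p0) → (p0 → p1)))=F] refutes=True  ← countermodel

Result: NO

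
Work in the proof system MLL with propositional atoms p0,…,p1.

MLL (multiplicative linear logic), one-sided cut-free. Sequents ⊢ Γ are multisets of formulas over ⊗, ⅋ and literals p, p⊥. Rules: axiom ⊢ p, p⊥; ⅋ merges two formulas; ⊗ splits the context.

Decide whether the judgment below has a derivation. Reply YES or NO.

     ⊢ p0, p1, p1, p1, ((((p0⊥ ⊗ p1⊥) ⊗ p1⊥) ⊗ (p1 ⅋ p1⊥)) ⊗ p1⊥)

Proof tree:
[⊗]  ⊢ p0, p1, p1, p1, ((((p0⊥ ⊗ p1⊥) ⊗ p1⊥) ⊗ (p1 ⅋ p1⊥)) ⊗ p1⊥)
  [⊗]  ⊢ p0, p1, p1, (((p0⊥ ⊗ p1⊥) ⊗ p1⊥) ⊗ (p1 ⅋ p1⊥))
    [⊗]  ⊢ p0, p1, p1, ((p0⊥ ⊗ p1⊥) ⊗ p1⊥)
      [⊗]  ⊢ p0, p1, (p0⊥ ⊗ p1⊥)
        [Ax]  ⊢ p0, p0⊥
        [Ax]  ⊢ p1, p1⊥
      [Ax]  ⊢ p1, p1⊥
    [⅋]  ⊢ (p1 ⅋ p1⊥)
      [Ax]  ⊢ p1, p1⊥
  [Ax]  ⊢ p1, p1⊥

Result: YES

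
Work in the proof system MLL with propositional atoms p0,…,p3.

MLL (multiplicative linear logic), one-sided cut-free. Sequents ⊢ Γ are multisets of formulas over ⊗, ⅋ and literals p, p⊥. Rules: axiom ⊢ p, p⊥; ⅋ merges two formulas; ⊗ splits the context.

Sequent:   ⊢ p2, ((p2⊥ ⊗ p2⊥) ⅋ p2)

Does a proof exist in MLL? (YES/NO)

Derivation trace:
[⅋]  ⊢ p2, ((p2⊥ ⊗ p2⊥) ⅋ p2)
  [⊗]  ⊢ p2, p2, (p2⊥ ⊗ p2⊥)
    [Ax]  ⊢ p2, p2⊥
    [Ax]  ⊢ p2, p2⊥

Result: YES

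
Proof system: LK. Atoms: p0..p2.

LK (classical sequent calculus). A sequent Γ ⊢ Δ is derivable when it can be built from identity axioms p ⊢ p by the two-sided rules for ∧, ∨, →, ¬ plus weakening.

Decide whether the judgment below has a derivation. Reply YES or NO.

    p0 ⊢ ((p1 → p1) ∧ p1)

Search for a countermodel by truth-table:
  v=000: Γ:[p0=F] Δ:[((p1 → p1) ∧ p1)=F] refutes=False
  v=001: Γ:[p0=F] Δ:[((p1 → p1) ∧ p1)=F] refutes=False
  v=010: Γ:[p0=F] Δ:[((p1 → p1) ∧ p1)=T] refutes=False
  v=011: Γ:[p0=F] Δ:[((p1 → p1) ∧ p1)=T] refutes=False
  v=100: Γ:[p0=T] Δ:[((p1 → p1) ∧ p1)=F] refutes=True  ← countermodel

Result: NO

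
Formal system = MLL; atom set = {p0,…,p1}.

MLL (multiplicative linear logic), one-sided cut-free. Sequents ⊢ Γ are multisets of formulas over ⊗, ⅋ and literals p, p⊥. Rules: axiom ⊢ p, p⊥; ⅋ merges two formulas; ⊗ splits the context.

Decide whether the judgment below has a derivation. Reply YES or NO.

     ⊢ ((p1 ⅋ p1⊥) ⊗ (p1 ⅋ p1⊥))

Proof tree:
[⊗]  ⊢ ((p1 ⅋ p1⊥) ⊗ (p1 ⅋ p1⊥))
  [⅋]  ⊢ (p1 ⅋ p1⊥)
    [Ax]  ⊢ p1, p1⊥
  [⅋]  ⊢ (p1 ⅋ p1⊥)
    [Ax]  ⊢ p1, p1⊥

Result: YES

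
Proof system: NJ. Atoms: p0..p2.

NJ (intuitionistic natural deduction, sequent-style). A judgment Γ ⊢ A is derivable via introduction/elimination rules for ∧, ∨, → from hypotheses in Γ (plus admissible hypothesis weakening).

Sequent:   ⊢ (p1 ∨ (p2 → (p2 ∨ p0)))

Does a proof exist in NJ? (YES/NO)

Derivation trace:
[∨I₂]  ⊢ (p1 ∨ (p2 → (p2 ∨ p0)))
  [→I]  ⊢ (p2 → (p2 ∨ p0))
    [∨I₁] p2 ⊢ (p2 ∨ p0)
      [Ax] p2 ⊢ p2

Result: YES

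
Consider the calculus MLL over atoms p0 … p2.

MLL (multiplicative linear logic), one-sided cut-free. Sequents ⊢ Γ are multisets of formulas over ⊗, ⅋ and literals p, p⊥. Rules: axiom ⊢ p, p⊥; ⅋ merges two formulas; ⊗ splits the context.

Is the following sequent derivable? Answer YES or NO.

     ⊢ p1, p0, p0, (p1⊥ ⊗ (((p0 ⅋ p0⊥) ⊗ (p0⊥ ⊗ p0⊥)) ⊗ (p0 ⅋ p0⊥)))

Derivation trace:
[⊗]  ⊢ p1, p0, p0, (p1⊥ ⊗ (((p0 ⅋ p0⊥) ⊗ (p0⊥ ⊗ p0⊥)) ⊗ (p0 ⅋ p0⊥)))
  [Ax]  ⊢ p1, p1⊥
  [⊗]  ⊢ p0, p0, (((p0 ⅋ p0⊥) ⊗ (p0⊥ ⊗ p0⊥)) ⊗ (p0 ⅋ p0⊥))
    [⊗]  ⊢ p0, p0, ((p0 ⅋ p0⊥) ⊗ (p0⊥ ⊗ p0⊥))
      [⅋]  ⊢ (p0 ⅋ p0⊥)
        [Ax]  ⊢ p0, p0⊥
      [⊗]  ⊢ p0, p0, (p0⊥ ⊗ p0⊥)
        [Ax]  ⊢ p0, p0⊥
        [Ax]  ⊢ p0, p0⊥
    [⅋]  ⊢ (p0 ⅋ p0⊥)
      [Ax]  ⊢ p0, p0⊥

Result: YES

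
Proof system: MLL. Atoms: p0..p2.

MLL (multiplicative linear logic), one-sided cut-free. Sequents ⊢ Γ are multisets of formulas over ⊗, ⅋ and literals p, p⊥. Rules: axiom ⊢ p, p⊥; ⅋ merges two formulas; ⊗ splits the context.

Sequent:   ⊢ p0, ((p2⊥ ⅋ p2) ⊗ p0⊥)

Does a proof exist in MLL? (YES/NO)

Derivation trace:
[⊗]  ⊢ p0, ((p2⊥ ⅋ p2) ⊗ p0⊥)
  [⅋]  ⊢ (p2⊥ ⅋ p2)
    [Ax]  ⊢ p2, p2⊥
  [Ax]  ⊢ p0, p0⊥

Result: YES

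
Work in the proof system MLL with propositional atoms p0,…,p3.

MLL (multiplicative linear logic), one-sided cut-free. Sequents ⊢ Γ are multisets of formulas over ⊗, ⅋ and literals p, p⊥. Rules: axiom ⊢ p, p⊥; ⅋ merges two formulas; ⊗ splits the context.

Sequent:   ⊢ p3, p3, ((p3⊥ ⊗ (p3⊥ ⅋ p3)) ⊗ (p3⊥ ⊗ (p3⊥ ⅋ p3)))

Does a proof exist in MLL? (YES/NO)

Derivation trace:
[⊗]  ⊢ p3, p3, ((p3⊥ ⊗ (p3⊥ ⅋ p3)) ⊗ (p3⊥ ⊗ (p3⊥ ⅋ p3)))
  [⊗]  ⊢ p3, (p3⊥ ⊗ (p3⊥ ⅋ p3))
    [Ax]  ⊢ p3, p3⊥
    [⅋]  ⊢ (p3⊥ ⅋ p3)
      [Ax]  ⊢ p3, p3⊥
  [⊗]  ⊢ p3, (p3⊥ ⊗ (p3⊥ ⅋ p3))
    [Ax]  ⊢ p3, p3⊥
    [⅋]  ⊢ (p3⊥ ⅋ p3)
      [Ax]  ⊢ p3, p3⊥

Result: YES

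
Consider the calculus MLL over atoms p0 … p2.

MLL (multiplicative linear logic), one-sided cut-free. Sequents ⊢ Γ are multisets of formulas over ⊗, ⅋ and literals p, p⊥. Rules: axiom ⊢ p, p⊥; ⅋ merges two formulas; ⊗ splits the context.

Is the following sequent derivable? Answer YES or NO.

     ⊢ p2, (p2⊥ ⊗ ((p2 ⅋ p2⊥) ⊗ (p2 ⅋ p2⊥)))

Derivation trace:
[⊗]  ⊢ p2, (p2⊥ ⊗ ((p2 ⅋ p2⊥) ⊗ (p2 ⅋ p2⊥)))
  [Ax]  ⊢ p2, p2⊥
  [⊗]  ⊢ ((p2 ⅋ p2⊥) ⊗ (p2 ⅋ p2⊥))
    [⅋]  ⊢ (p2 ⅋ p2⊥)
      [Ax]  ⊢ p2, p2⊥
    [⅋]  ⊢ (p2 ⅋ p2⊥)
      [Ax]  ⊢ p2, p2⊥

Result: YES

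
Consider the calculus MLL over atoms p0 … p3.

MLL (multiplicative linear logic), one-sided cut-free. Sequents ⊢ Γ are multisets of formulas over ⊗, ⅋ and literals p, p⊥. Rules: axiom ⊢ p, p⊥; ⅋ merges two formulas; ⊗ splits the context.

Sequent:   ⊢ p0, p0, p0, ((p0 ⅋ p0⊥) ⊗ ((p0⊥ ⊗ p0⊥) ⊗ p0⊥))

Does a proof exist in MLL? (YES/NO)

Proof tree:
[⊗]  ⊢ p0, p0, p0, ((p0 ⅋ p0⊥) ⊗ ((p0⊥ ⊗ p0⊥) ⊗ p0⊥))
  [⅋]  ⊢ (p0 ⅋ p0⊥)
    [Ax]  ⊢ p0, p0⊥
  [⊗]  ⊢ p0, p0, p0, ((p0⊥ ⊗ p0⊥) ⊗ p0⊥)
    [⊗]  ⊢ p0, p0, (p0⊥ ⊗ p0⊥)
      [Ax]  ⊢ p0, p0⊥
      [Ax]  ⊢ p0, p0⊥
    [Ax]  ⊢ p0, p0⊥

Result: YES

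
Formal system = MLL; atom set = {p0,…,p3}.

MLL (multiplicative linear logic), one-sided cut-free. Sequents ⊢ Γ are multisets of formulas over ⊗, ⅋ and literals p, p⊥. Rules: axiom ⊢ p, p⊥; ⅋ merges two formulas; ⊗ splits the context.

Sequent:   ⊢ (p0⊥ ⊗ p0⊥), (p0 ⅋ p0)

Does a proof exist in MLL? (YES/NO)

Proof tree:
[⅋]  ⊢ (p0⊥ ⊗ p0⊥), (p0 ⅋ p0)
  [⊗]  ⊢ p0, p0, (p0⊥ ⊗ p0⊥)
    [Ax]  ⊢ p0, p0⊥
    [Ax]  ⊢ p0, p0⊥

Result: YES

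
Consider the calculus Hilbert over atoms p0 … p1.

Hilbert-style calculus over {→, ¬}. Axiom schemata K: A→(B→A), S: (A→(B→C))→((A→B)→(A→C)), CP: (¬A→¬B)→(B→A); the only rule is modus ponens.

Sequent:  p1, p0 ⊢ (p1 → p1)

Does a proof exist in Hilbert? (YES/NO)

Derivation trace:
[MP] p1, p0 ⊢ (p1 → p1)
  [K]  ⊢ (p1 → (p1 → p1))
  [MP] p1, p0 ⊢ p1
    [MP] p1 ⊢ (p0 → p1)
      [K]  ⊢ (p1 → (p0 → p1))
      [Hyp] p1 ⊢ p1
    [Hyp] p0 ⊢ p0

Result: YES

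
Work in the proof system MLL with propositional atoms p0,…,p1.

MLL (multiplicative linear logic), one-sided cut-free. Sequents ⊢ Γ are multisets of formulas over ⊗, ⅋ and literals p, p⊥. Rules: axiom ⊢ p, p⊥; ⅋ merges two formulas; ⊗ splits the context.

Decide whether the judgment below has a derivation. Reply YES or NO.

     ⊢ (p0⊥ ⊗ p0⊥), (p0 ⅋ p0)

Derivation trace:
[⅋]  ⊢ (p0⊥ ⊗ p0⊥), (p0 ⅋ p0)
  [⊗]  ⊢ p0, p0, (p0⊥ ⊗ p0⊥)
    [Ax]  ⊢ p0, p0⊥
    [Ax]  ⊢ p0, p0⊥

Result: YES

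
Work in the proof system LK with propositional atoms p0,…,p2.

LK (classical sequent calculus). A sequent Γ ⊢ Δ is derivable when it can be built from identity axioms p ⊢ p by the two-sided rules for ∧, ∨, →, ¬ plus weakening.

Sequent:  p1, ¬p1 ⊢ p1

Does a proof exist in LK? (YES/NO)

Derivation (root first):
[WR] p1, ¬p1 ⊢ p1
  [¬L] p1, ¬p1 ⊢ 
    [Ax] p1 ⊢ p1

Result: YES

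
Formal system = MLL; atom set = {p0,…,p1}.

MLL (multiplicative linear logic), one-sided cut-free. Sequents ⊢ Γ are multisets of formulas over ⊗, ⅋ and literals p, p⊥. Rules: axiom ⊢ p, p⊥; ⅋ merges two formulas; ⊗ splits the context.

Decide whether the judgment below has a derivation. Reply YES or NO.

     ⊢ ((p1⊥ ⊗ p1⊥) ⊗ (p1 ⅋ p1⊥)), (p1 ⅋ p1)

Proof tree:
[⅋]  ⊢ ((p1⊥ ⊗ p1⊥) ⊗ (p1 ⅋ p1⊥)), (p1 ⅋ p1)
  [⊗]  ⊢ p1, p1, ((p1⊥ ⊗ p1⊥) ⊗ (p1 ⅋ p1⊥))
    [⊗]  ⊢ p1, p1, (p1⊥ ⊗ p1⊥)
      [Ax]  ⊢ p1, p1⊥
      [Ax]  ⊢ p1, p1⊥
    [⅋]  ⊢ (p1 ⅋ p1⊥)
      [Ax]  ⊢ p1, p1⊥

Result: YES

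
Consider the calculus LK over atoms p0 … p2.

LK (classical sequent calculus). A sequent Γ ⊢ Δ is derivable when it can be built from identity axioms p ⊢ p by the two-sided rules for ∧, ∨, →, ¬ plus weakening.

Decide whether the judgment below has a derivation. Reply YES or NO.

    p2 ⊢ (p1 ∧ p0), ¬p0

Truth-table refutation:
  v=000: Γ:[p2=F] Δ:[(p1 ∧ p0)=F, ¬p0=T] refutes=False
  v=001: Γ:[p2=T] Δ:[(p1 ∧ p0)=F, ¬p0=T] refutes=False
  v=010: Γ:[p2=F] Δ:[(p1 ∧ p0)=F, ¬p0=T] refutes=False
  v=011: Γ:[p2=T] Δ:[(p1 ∧ p0)=F, ¬p0=T] refutes=False
  v=100: Γ:[p2=F] Δ:[(p1 ∧ p0)=F, ¬p0=F] refutes=False
  v=101: Γ:[p2=T] Δ:[(p1 ∧ p0)=F, ¬p0=F] refutes=True  ← countermodel

Result: NO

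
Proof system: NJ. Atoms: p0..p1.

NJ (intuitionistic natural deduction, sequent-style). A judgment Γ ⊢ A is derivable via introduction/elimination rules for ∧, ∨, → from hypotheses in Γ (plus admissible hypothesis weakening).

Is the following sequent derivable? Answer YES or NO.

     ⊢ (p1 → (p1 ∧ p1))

Derivation (root first):
[→I]  ⊢ (p1 → (p1 ∧ p1))
  [∧I] p1 ⊢ (p1 ∧ p1)
    [Ax] p1 ⊢ p1
    [Ax] p1 ⊢ p1

Result: YES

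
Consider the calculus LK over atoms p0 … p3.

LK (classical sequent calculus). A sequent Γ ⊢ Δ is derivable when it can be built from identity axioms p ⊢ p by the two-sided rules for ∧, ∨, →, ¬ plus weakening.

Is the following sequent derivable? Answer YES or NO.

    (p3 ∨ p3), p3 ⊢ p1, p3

Derivation (root first):
[WL] (p3 ∨ p3), p3 ⊢ p1, p3
  [∨L] (p3 ∨ p3) ⊢ p1, p3
    [WR] p3 ⊢ p3, p1
      [Ax] p3 ⊢ p3
    [Ax] p3 ⊢ p3

Result: YES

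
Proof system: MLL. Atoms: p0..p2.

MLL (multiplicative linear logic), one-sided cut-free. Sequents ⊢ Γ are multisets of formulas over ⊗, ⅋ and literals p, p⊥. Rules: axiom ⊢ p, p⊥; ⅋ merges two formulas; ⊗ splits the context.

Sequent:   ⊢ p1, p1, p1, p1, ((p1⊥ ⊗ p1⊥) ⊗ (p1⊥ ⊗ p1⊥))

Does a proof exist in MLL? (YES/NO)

Derivation trace:
[⊗]  ⊢ p1, p1, p1, p1, ((p1⊥ ⊗ p1⊥) ⊗ (p1⊥ ⊗ p1⊥))
  [⊗]  ⊢ p1, p1, (p1⊥ ⊗ p1⊥)
    [Ax]  ⊢ p1, p1⊥
    [Ax]  ⊢ p1, p1⊥
  [⊗]  ⊢ p1, p1, (p1⊥ ⊗ p1⊥)
    [Ax]  ⊢ p1, p1⊥
    [Ax]  ⊢ p1, p1⊥

Result: YES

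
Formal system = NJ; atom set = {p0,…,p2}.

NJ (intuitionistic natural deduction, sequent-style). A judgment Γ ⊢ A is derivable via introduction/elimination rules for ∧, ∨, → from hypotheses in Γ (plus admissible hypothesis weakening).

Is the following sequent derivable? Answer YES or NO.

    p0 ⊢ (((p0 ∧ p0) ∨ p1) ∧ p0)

Derivation trace:
[∧I] p0 ⊢ (((p0 ∧ p0) ∨ p1) ∧ p0)
  [∨I₁] p0 ⊢ ((p0 ∧ p0) ∨ p1)
    [∧I] p0 ⊢ (p0 ∧ p0)
      [Ax] p0 ⊢ p0
      [Ax] p0 ⊢ p0
  [Ax] p0 ⊢ p0

Result: YES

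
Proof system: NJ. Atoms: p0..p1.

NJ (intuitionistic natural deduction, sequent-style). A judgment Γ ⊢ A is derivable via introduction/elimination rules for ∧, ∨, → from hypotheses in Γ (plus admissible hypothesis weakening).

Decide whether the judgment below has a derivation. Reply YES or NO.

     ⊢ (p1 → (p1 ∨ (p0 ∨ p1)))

Proof tree:
[→I]  ⊢ (p1 → (p1 ∨ (p0 ∨ p1)))
  [∨I₂] p1 ⊢ (p1 ∨ (p0 ∨ p1))
    [∨I₂] p1 ⊢ (p0 ∨ p1)
      [Ax] p1 ⊢ p1

Result: YES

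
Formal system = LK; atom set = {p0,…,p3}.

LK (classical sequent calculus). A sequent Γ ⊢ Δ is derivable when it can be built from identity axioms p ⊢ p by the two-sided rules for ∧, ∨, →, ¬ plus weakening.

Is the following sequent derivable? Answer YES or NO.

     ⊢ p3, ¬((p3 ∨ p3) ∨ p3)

Derivation trace:
[¬R]  ⊢ p3, ¬((p3 ∨ p3) ∨ p3)
  [∨L] ((p3 ∨ p3) ∨ p3) ⊢ p3
    [∨L] (p3 ∨ p3) ⊢ p3
      [Ax] p3 ⊢ p3
      [Ax] p3 ⊢ p3
    [Ax] p3 ⊢ p3

Result: YES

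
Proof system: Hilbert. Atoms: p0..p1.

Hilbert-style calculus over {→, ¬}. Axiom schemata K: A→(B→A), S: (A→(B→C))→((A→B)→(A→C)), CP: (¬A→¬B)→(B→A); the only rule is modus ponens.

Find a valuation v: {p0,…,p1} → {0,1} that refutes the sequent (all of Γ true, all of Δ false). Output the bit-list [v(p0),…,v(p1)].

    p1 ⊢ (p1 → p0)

Truth-table refutation:
  v=00: Γ:[p1=F] Δ:[(p1 → p0)=T] refutes=False
  v=01: Γ:[p1=T] Δ:[(p1 → p0)=F] refutes=True  ← countermodel

Result: [0, 1]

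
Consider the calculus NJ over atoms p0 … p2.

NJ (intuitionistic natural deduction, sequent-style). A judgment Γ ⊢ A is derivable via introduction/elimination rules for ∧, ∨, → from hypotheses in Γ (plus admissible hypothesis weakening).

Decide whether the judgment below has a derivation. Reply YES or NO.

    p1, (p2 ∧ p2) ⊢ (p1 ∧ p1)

Derivation (root first):
[Wk] p1, (p2 ∧ p2) ⊢ (p1 ∧ p1)
  [∧I] p1 ⊢ (p1 ∧ p1)
    [Ax] p1 ⊢ p1
    [Ax] p1 ⊢ p1

Result: YES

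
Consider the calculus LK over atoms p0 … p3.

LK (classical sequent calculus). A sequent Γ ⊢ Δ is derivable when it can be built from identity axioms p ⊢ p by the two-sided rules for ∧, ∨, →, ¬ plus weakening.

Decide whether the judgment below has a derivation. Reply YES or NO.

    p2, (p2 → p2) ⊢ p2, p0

Derivation (root first):
[WR] p2, (p2 → p2) ⊢ p2, p0
  [→L] p2, (p2 → p2) ⊢ p2
    [Ax] p2 ⊢ p2
    [Ax] p2 ⊢ p2

Result: YES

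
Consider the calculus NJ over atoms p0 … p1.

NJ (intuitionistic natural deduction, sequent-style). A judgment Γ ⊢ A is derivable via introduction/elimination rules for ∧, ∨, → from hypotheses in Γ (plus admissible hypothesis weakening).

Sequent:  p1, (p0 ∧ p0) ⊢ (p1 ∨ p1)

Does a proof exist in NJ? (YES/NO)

Derivation trace:
[Wk] p1, (p0 ∧ p0) ⊢ (p1 ∨ p1)
  [∨I₂] p1 ⊢ (p1 ∨ p1)
    [Ax] p1 ⊢ p1

Result: YES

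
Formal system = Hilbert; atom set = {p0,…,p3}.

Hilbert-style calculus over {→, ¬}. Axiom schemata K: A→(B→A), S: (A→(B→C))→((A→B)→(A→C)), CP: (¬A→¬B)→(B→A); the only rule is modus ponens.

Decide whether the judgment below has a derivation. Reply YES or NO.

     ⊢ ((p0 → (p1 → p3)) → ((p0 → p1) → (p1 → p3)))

Enumerate valuations to refute Γ ⊢ Δ:
  v=0000: Γ:[] Δ:[((p0 → (p1 → p3)) → ((p0 → p1) → (p1 → p3)))=T] refutes=False
  v=0001: Γ:[] Δ:[((p0 → (p1 → p3)) → ((p0 → p1) → (p1 → p3)))=T] refutes=False
  v=0010: Γ:[] Δ:[((p0 → (p1 → p3)) → ((p0 → p1) → (p1 → p3)))=T] refutes=False
  v=0011: Γ:[] Δ:[((p0 → (p1 → p3)) → ((p0 → p1) → (p1 → p3)))=T] refutes=False
  v=0100: Γ:[] Δ:[((p0 → (p1 → p3)) → ((p0 → p1) → (p1 → p3)))=F] refutes=True  ← countermodel

Result: NO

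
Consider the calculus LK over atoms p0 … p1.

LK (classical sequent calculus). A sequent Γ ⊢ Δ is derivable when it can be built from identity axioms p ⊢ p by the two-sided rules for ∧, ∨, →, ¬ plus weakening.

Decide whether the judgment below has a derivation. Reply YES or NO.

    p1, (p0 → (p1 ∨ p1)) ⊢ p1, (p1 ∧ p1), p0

Proof tree:
[→L] p1, (p0 → (p1 ∨ p1)) ⊢ p1, (p1 ∧ p1), p0
  [WR] p1 ⊢ (p1 ∧ p1), p0
    [∧R] p1 ⊢ (p1 ∧ p1)
      [Ax] p1 ⊢ p1
      [Ax] p1 ⊢ p1
  [∨L] (p1 ∨ p1) ⊢ p1, (p1 ∧ p1), p0
    [WR] p1 ⊢ (p1 ∧ p1), p0
      [∧R] p1 ⊢ (p1 ∧ p1)
        [Ax] p1 ⊢ p1
        [Ax] p1 ⊢ p1
    [Ax] p1 ⊢ p1

Result: YES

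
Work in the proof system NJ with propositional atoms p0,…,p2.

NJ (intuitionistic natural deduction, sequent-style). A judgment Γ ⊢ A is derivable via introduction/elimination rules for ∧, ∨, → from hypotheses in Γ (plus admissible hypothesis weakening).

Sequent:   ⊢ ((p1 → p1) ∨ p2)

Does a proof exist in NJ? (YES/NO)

Derivation (root first):
[∨I₁]  ⊢ ((p1 → p1) ∨ p2)
  [→I]  ⊢ (p1 → p1)
    [Ax] p1 ⊢ p1

Result: YES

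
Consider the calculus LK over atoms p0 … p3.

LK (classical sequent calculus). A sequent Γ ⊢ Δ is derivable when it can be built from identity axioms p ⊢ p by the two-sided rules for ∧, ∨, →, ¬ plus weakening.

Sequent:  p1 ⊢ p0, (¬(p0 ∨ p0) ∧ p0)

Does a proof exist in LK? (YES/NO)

Search for a countermodel by truth-table:
  v=0000: Γ:[p1=F] Δ:[p0=F, (¬(p0 ∨ p0) ∧ p0)=F] refutes=False
  v=0001: Γ:[p1=F] Δ:[p0=F, (¬(p0 ∨ p0) ∧ p0)=F] refutes=False
  v=0010: Γ:[p1=F] Δ:[p0=F, (¬(p0 ∨ p0) ∧ p0)=F] refutes=False
  v=0011: Γ:[p1=F] Δ:[p0=F, (¬(p0 ∨ p0) ∧ p0)=F] refutes=False
  v=0100: Γ:[p1=T] Δ:[p0=F, (¬(p0 ∨ p0) ∧ p0)=F] refutes=True  ← countermodel

Result: NO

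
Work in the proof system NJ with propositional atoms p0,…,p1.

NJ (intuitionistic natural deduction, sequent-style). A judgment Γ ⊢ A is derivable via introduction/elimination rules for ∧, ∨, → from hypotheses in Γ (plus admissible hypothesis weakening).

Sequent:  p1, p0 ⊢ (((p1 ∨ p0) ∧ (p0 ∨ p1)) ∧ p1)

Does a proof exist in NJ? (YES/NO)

Derivation trace:
[∧I] p1, p0 ⊢ (((p1 ∨ p0) ∧ (p0 ∨ p1)) ∧ p1)
  [∧I] p0 ⊢ ((p1 ∨ p0) ∧ (p0 ∨ p1))
    [∨I₂] p0 ⊢ (p1 ∨ p0)
      [Ax] p0 ⊢ p0
    [∨I₁] p0 ⊢ (p0 ∨ p1)
      [Ax] p0 ⊢ p0
  [Ax] p1 ⊢ p1

Result: YES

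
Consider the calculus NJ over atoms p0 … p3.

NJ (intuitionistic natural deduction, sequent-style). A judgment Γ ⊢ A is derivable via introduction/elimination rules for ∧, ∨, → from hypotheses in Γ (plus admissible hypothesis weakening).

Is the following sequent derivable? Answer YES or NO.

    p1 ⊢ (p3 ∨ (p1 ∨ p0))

Proof tree:
[∨I₂] p1 ⊢ (p3 ∨ (p1 ∨ p0))
  [∨I₁] p1 ⊢ (p1 ∨ p0)
    [Ax] p1 ⊢ p1

Result: YES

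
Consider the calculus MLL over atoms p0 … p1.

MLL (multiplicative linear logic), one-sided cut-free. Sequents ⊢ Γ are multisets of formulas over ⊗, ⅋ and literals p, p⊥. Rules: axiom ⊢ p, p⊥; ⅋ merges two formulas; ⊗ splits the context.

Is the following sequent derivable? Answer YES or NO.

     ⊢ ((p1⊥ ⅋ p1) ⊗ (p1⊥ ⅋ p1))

Proof tree:
[⊗]  ⊢ ((p1⊥ ⅋ p1) ⊗ (p1⊥ ⅋ p1))
  [⅋]  ⊢ (p1⊥ ⅋ p1)
    [Ax]  ⊢ p1, p1⊥
  [⅋]  ⊢ (p1⊥ ⅋ p1)
    [Ax]  ⊢ p1, p1⊥

Result: YES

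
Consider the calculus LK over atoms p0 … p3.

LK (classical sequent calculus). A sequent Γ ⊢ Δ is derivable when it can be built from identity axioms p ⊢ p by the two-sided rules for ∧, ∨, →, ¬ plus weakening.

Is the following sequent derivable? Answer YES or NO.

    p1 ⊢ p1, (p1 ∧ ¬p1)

Derivation (root first):
[∧R] p1 ⊢ p1, (p1 ∧ ¬p1)
  [Ax] p1 ⊢ p1
  [¬R]  ⊢ p1, ¬p1
    [Ax] p1 ⊢ p1

Result: YES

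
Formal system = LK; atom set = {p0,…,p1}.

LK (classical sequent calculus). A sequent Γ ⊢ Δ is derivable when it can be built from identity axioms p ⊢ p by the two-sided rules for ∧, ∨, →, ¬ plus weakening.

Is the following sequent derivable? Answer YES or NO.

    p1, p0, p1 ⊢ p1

Proof tree:
[WL] p1, p0, p1 ⊢ p1
  [WL] p1, p0 ⊢ p1
    [Ax] p1 ⊢ p1

Result: YES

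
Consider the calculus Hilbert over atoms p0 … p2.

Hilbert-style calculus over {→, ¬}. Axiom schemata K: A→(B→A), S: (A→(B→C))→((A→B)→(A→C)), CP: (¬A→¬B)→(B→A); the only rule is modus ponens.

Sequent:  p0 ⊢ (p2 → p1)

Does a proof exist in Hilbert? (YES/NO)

Enumerate valuations to refute Γ ⊢ Δ:
  v=000: Γ:[p0=F] Δ:[(p2 → p1)=T] refutes=False
  v=001: Γ:[p0=F] Δ:[(p2 → p1)=F] refutes=False
  v=010: Γ:[p0=F] Δ:[(p2 → p1)=T] refutes=False
  v=011: Γ:[p0=F] Δ:[(p2 → p1)=T] refutes=False
  v=100: Γ:[p0=T] Δ:[(p2 → p1)=T] refutes=False
  v=101: Γ:[p0=T] Δ:[(p2 → p1)=F] refutes=True  ← countermodel

Result: NO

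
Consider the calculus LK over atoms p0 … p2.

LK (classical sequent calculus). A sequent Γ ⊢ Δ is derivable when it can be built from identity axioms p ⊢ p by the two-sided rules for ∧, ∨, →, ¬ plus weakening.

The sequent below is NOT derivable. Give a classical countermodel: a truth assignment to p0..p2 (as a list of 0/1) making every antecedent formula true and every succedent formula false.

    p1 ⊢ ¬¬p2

Truth-table refutation:
  v=000: Γ:[p1=F] Δ:[¬¬p2=F] refutes=False
  v=001: Γ:[p1=F] Δ:[¬¬p2=T] refutes=False
  v=010: Γ:[p1=T] Δ:[¬¬p2=F] refutes=True  ← countermodel

Result: [0, 1, 0]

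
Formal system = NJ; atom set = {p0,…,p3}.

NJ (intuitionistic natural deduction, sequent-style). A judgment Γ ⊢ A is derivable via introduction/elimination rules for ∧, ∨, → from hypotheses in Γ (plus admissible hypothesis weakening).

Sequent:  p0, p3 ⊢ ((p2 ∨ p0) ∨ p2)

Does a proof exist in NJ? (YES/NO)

Derivation trace:
[∨I₁] p0, p3 ⊢ ((p2 ∨ p0) ∨ p2)
  [∨I₂] p0, p3 ⊢ (p2 ∨ p0)
    [Wk] p0, p3 ⊢ p0
      [Ax] p0 ⊢ p0

Result: YES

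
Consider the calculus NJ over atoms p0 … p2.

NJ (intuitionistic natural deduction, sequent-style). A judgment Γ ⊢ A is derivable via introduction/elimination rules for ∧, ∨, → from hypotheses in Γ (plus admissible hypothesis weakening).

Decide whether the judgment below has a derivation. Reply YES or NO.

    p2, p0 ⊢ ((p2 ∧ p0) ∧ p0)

Derivation (root first):
[∧I] p2, p0 ⊢ ((p2 ∧ p0) ∧ p0)
  [∧I] p2, p0 ⊢ (p2 ∧ p0)
    [Ax] p2 ⊢ p2
    [→E] p0 ⊢ p0
      [→I]  ⊢ (p0 → p0)
        [Ax] p0 ⊢ p0
      [Ax] p0 ⊢ p0
  [Ax] p0 ⊢ p0

Result: YES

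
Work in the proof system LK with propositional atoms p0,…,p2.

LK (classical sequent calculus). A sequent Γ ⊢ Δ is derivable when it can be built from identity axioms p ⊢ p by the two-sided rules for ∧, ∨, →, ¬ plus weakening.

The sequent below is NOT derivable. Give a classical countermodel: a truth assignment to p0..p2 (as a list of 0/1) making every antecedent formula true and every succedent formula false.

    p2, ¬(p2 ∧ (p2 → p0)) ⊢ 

Enumerate valuations to refute Γ ⊢ Δ:
  v=000: Γ:[p2=F, ¬(p2 ∧ (p2 → p0))=T] Δ:[] refutes=False
  v=001: Γ:[p2=T, ¬(p2 ∧ (p2 → p0))=T] Δ:[] refutes=True  ← countermodel

Result: [0, 0, 1]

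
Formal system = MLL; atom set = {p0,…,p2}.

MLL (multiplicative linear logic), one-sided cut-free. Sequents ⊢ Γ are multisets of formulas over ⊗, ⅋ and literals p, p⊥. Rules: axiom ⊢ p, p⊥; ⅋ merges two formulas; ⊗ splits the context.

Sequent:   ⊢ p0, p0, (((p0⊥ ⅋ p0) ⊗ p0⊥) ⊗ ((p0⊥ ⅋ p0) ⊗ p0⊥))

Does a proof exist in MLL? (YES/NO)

Derivation trace:
[⊗]  ⊢ p0, p0, (((p0⊥ ⅋ p0) ⊗ p0⊥) ⊗ ((p0⊥ ⅋ p0) ⊗ p0⊥))
  [⊗]  ⊢ p0, ((p0⊥ ⅋ p0) ⊗ p0⊥)
    [⅋]  ⊢ (p0⊥ ⅋ p0)
      [Ax]  ⊢ p0, p0⊥
    [Ax]  ⊢ p0, p0⊥
  [⊗]  ⊢ p0, ((p0⊥ ⅋ p0) ⊗ p0⊥)
    [⅋]  ⊢ (p0⊥ ⅋ p0)
      [Ax]  ⊢ p0, p0⊥
    [Ax]  ⊢ p0, p0⊥

Result: YES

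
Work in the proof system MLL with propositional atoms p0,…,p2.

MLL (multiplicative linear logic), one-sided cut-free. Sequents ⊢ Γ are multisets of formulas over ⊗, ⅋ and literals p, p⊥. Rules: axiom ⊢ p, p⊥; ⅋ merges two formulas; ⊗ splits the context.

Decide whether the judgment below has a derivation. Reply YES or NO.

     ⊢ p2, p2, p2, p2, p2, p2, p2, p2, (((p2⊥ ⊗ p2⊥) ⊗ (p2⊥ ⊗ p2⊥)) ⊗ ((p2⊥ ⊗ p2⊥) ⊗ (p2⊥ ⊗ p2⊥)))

Proof tree:
[⊗]  ⊢ p2, p2, p2, p2, p2, p2, p2, p2, (((p2⊥ ⊗ p2⊥) ⊗ (p2⊥ ⊗ p2⊥)) ⊗ ((p2⊥ ⊗ p2⊥) ⊗ (p2⊥ ⊗ p2⊥)))
  [⊗]  ⊢ p2, p2, p2, p2, ((p2⊥ ⊗ p2⊥) ⊗ (p2⊥ ⊗ p2⊥))
    [⊗]  ⊢ p2, p2, (p2⊥ ⊗ p2⊥)
      [Ax]  ⊢ p2, p2⊥
      [Ax]  ⊢ p2, p2⊥
    [⊗]  ⊢ p2, p2, (p2⊥ ⊗ p2⊥)
      [Ax]  ⊢ p2, p2⊥
      [Ax]  ⊢ p2, p2⊥
  [⊗]  ⊢ p2, p2, p2, p2, ((p2⊥ ⊗ p2⊥) ⊗ (p2⊥ ⊗ p2⊥))
    [⊗]  ⊢ p2, p2, (p2⊥ ⊗ p2⊥)
      [Ax]  ⊢ p2, p2⊥
      [Ax]  ⊢ p2, p2⊥
    [⊗]  ⊢ p2, p2, (p2⊥ ⊗ p2⊥)
      [Ax]  ⊢ p2, p2⊥
      [Ax]  ⊢ p2, p2⊥

Result: YES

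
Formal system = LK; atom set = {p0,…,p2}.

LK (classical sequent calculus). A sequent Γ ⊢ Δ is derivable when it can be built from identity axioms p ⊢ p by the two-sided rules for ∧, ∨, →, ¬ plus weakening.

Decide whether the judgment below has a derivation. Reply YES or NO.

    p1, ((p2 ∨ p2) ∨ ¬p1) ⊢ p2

Proof tree:
[∨L] p1, ((p2 ∨ p2) ∨ ¬p1) ⊢ p2
  [∨L] (p2 ∨ p2) ⊢ p2
    [Ax] p2 ⊢ p2
    [Ax] p2 ⊢ p2
  [¬L] p1, ¬p1 ⊢ 
    [Ax] p1 ⊢ p1

Result: YES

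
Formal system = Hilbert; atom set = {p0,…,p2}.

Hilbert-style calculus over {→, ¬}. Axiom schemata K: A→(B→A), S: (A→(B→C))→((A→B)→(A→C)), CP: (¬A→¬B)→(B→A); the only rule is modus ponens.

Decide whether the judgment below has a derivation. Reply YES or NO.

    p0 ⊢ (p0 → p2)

Search for a countermodel by truth-table:
  v=000: Γ:[p0=F] Δ:[(p0 → p2)=T] refutes=False
  v=001: Γ:[p0=F] Δ:[(p0 → p2)=T] refutes=False
  v=010: Γ:[p0=F] Δ:[(p0 → p2)=T] refutes=False
  v=011: Γ:[p0=F] Δ:[(p0 → p2)=T] refutes=False
  v=100: Γ:[p0=T] Δ:[(p0 → p2)=F] refutes=True  ← countermodel

Result: NO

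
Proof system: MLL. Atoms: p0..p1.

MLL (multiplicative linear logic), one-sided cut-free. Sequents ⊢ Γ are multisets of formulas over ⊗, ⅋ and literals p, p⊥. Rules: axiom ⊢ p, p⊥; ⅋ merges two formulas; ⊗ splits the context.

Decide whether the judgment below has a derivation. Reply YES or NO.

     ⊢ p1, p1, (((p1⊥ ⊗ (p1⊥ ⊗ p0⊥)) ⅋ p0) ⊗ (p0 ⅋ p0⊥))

Derivation (root first):
[⊗]  ⊢ p1, p1, (((p1⊥ ⊗ (p1⊥ ⊗ p0⊥)) ⅋ p0) ⊗ (p0 ⅋ p0⊥))
  [⅋]  ⊢ p1, p1, ((p1⊥ ⊗ (p1⊥ ⊗ p0⊥)) ⅋ p0)
    [⊗]  ⊢ p1, p1, p0, (p1⊥ ⊗ (p1⊥ ⊗ p0⊥))
      [Ax]  ⊢ p1, p1⊥
      [⊗]  ⊢ p1, p0, (p1⊥ ⊗ p0⊥)
        [Ax]  ⊢ p1, p1⊥
        [Ax]  ⊢ p0, p0⊥
  [⅋]  ⊢ (p0 ⅋ p0⊥)
    [Ax]  ⊢ p0, p0⊥

Result: YES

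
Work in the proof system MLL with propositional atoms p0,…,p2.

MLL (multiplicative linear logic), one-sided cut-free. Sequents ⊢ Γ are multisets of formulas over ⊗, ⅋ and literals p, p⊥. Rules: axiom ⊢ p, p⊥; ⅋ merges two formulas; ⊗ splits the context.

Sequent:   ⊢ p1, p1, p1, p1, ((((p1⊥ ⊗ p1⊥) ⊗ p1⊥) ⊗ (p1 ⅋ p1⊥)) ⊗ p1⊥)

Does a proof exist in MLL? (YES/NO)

Derivation (root first):
[⊗]  ⊢ p1, p1, p1, p1, ((((p1⊥ ⊗ p1⊥) ⊗ p1⊥) ⊗ (p1 ⅋ p1⊥)) ⊗ p1⊥)
  [⊗]  ⊢ p1, p1, p1, (((p1⊥ ⊗ p1⊥) ⊗ p1⊥) ⊗ (p1 ⅋ p1⊥))
    [⊗]  ⊢ p1, p1, p1, ((p1⊥ ⊗ p1⊥) ⊗ p1⊥)
      [⊗]  ⊢ p1, p1, (p1⊥ ⊗ p1⊥)
        [Ax]  ⊢ p1, p1⊥
        [Ax]  ⊢ p1, p1⊥
      [Ax]  ⊢ p1, p1⊥
    [⅋]  ⊢ (p1 ⅋ p1⊥)
      [Ax]  ⊢ p1, p1⊥
  [Ax]  ⊢ p1, p1⊥

Result: YES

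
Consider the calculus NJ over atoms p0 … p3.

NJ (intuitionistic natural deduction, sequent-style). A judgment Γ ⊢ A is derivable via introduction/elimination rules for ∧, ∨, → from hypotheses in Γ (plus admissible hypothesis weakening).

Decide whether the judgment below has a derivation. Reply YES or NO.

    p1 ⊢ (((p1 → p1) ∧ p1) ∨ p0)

Derivation (root first):
[∨I₁] p1 ⊢ (((p1 → p1) ∧ p1) ∨ p0)
  [∧I] p1 ⊢ ((p1 → p1) ∧ p1)
    [→I]  ⊢ (p1 → p1)
      [Ax] p1 ⊢ p1
    [Ax] p1 ⊢ p1

Result: YES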